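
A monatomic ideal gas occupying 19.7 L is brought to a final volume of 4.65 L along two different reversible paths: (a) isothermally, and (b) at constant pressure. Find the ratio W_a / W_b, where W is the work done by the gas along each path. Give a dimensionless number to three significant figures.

Path (a) isothermal: W = P₁V₁ ln(V₂/V₁) → W_a/(P₁V₁) = -1.444.
Path (b) isobaric: W = P₁(V₂ − V₁) → W_b/(P₁V₁) = -0.764.
W_a / W_b = -1.444 / -0.764 = 1.89.

W_a / W_b ≈ 1.89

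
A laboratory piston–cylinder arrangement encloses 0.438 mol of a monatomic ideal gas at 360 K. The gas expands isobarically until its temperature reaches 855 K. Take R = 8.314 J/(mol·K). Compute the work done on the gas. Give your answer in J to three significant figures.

Isobaric: W = P ΔV = nR ΔT.
W = (0.438)(8.314)(855 − 360) = 1803 J.
Work on gas = −W_by = -1803 J.

W ≈ -1800 J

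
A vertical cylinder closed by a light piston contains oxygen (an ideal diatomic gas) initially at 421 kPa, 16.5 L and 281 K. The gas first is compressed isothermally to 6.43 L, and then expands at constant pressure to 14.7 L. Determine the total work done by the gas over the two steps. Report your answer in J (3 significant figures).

W_total ≈ 2390 J

Step 1 (isothermal): W = P₁V₁ ln(V₂/V₁) = (6946) ln(6.43/16.5) = -6546 J.
After step 1: P = 1080 kPa, V = 6.43 L, T = 281 K.
Step 2 (isobaric): W = PΔV = (1080 kPa)(14.7 − 6.43 L) = 8934 J.
W_total = -6546 + 8934 = 2388 J.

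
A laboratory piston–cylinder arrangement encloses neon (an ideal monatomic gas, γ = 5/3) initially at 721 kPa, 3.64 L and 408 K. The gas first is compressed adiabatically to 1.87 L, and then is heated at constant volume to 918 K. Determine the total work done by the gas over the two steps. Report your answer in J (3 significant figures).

W_total ≈ -2200 J

Step 1 (adiabatic): W = (P₁V₁ − P₂V₂)/(γ−1) = (2624 − 4091)/0.667 = -2201 J.
Step 2 (isochoric): W = 0 (constant volume).
W_total = -2201 + 0 = -2201 J.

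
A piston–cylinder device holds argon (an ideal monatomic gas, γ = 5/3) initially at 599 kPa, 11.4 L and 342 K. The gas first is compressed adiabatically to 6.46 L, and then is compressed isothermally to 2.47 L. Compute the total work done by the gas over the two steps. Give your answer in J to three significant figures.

W_total ≈ -14300 J

Step 1 (adiabatic): W = (P₁V₁ − P₂V₂)/(γ−1) = (6829 − 9972)/0.667 = -4715 J.
After step 1: P = 1544 kPa, V = 6.46 L, T = 499.4 K.
Step 2 (isothermal): W = P₁V₁ ln(V₂/V₁) = (9972) ln(2.47/6.46) = -9587 J.
W_total = -4715 − 9587 = -14302 J.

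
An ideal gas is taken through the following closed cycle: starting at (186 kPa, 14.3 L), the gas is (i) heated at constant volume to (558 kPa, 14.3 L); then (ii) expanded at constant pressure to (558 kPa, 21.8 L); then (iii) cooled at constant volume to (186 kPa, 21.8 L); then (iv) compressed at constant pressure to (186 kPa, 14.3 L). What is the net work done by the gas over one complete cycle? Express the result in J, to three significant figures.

Constant-volume legs do no work.
W(ii) = (558)(21.8 − 14.3) = 4185 J; W(iv) = (186)(14.3 − 21.8) = -1395 J.
W_net = 4185 − 1395 = 2790 J (the clockwise enclosed area).

W_net ≈ 2790 J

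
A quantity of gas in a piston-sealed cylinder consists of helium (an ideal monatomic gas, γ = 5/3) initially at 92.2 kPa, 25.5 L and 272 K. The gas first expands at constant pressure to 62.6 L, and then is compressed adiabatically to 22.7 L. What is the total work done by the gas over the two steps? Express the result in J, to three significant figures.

Step 1 (isobaric): W = PΔV = (92.2 kPa)(62.6 − 25.5 L) = 3421 J.
After step 1: P = 92.2 kPa, V = 62.6 L, T = 667.7 K.
Step 2 (adiabatic): W = (P₁V₁ − P₂V₂)/(γ−1) = (5772 − 11350)/0.667 = -8368 J.
W_total = 3421 − 8368 = -4947 J.

W_total ≈ -4950 J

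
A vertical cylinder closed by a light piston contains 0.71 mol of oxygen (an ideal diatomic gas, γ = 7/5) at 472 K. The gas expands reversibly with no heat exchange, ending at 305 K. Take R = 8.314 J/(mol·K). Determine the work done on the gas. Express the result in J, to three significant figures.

W ≈ -2460 J

Adiabatic ⇒ Q = 0, so W_by = −ΔU = nCᵥ(T₁ − T₂).
Cᵥ = 5R/2 = 20.79 J/(mol·K).
W = (0.71)(20.79)(472 − 305) = 2464 J.
Work on gas = −W_by = -2464 J.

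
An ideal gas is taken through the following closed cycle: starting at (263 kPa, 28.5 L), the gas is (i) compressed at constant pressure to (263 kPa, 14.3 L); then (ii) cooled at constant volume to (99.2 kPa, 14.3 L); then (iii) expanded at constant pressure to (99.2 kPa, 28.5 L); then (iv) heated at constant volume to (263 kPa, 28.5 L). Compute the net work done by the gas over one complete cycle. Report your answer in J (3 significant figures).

W_net ≈ -2330 J

Constant-volume legs do no work.
W(i) = (263)(14.3 − 28.5) = -3735 J; W(iii) = (99.2)(28.5 − 14.3) = 1409 J.
W_net = -3735 + 1409 = -2326 J (the counter-clockwise enclosed area).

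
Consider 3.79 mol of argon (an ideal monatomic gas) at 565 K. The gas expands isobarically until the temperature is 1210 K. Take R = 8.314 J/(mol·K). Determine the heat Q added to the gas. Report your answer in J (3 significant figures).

Isobaric: W = nRΔT = (3.79)(8.314)(645) = 20324 J.
ΔU = nCᵥΔT with Cᵥ = 3R/2: ΔU = (3.79)(12.47)(645) = 30486 J.
Q = ΔU + W = 30486 + 20324 = 50810 J.

Q ≈ 50800 J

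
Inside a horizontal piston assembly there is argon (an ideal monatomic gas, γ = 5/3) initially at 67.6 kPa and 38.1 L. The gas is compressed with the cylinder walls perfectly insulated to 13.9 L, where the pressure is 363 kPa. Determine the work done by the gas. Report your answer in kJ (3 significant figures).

Adiabatic: W = (P₁V₁ − P₂V₂)/(γ − 1) with γ = 5/3.
P₁V₁ = 2576 J, P₂V₂ = 5046 J.
W = (2576 − 5046) / 0.6667 = -3705 J.

W ≈ -3.71 kJ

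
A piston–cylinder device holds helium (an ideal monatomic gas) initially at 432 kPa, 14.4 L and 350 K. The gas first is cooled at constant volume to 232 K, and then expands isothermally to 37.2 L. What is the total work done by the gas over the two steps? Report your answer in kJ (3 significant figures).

W_total ≈ 3.91 kJ

Step 1 (isochoric): W = 0 (constant volume).
After step 1: P = 286.4 kPa (V unchanged).
Step 2 (isothermal): W = P₁V₁ ln(V₂/V₁) = (4124) ln(37.2/14.4) = 3914 J.
W_total = 0 + 3914 = 3914 J.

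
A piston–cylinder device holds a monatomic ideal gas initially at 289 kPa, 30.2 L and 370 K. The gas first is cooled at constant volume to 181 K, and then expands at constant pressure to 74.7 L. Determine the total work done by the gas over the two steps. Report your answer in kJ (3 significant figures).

Step 1 (isochoric): W = 0 (constant volume).
After step 1: P = 141.4 kPa (V unchanged).
Step 2 (isobaric): W = PΔV = (141.4 kPa)(74.7 − 30.2 L) = 6291 J.
W_total = 0 + 6291 = 6291 J.

W_total ≈ 6.29 kJ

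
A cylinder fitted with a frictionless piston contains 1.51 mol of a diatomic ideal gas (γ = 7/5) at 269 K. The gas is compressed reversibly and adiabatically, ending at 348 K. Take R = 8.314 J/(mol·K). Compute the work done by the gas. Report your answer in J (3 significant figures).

Adiabatic ⇒ Q = 0, so W_by = −ΔU = nCᵥ(T₁ − T₂).
Cᵥ = 5R/2 = 20.79 J/(mol·K).
W = (1.51)(20.79)(269 − 348) = -2479 J.

W ≈ -2480 J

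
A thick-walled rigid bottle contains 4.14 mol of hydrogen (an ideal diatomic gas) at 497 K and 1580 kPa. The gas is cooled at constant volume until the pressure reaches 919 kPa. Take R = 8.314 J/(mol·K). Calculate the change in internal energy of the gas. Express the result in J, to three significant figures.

ΔU ≈ -17900 J

Constant volume ⇒ W = 0, so Q = ΔU = nCᵥΔT with Cᵥ = 5R/2 = 20.79 J/(mol·K).
At constant V, T₂/T₁ = P₂/P₁ ⇒ ΔT = T₁(P₂/P₁ − 1) = 497·(919/1580 − 1) = -207.9 K.
ΔU = (4.14)(20.79)(-207.9) = -17892 J.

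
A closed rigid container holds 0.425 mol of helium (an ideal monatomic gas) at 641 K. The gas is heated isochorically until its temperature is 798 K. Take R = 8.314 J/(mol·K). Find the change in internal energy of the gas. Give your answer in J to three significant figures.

ΔU ≈ 832 J

Constant volume ⇒ W = 0, so Q = ΔU = nCᵥΔT with Cᵥ = 3R/2 = 12.47 J/(mol·K).
ΔU = (0.425)(12.47)(798 − 641) = 832.1 J.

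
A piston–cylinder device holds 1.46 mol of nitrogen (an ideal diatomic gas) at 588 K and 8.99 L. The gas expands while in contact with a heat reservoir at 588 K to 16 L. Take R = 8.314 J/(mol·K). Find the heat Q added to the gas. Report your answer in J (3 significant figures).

Isothermal ⇒ ΔU = 0, so Q = W = nRT ln(V₂/V₁).
Q = (1.46)(8.314)(588) ln(16/8.99) = 7137 × 0.5765 = 4115 J.

Q ≈ 4110 J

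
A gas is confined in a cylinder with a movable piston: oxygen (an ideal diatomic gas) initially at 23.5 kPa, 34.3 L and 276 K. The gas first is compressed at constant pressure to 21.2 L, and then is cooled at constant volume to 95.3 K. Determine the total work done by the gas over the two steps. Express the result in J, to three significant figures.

W_total ≈ -308 J

Step 1 (isobaric): W = PΔV = (23.5 kPa)(21.2 − 34.3 L) = -307.8 J.
Step 2 (isochoric): W = 0 (constant volume).
W_total = -307.8 + 0 = -307.8 J.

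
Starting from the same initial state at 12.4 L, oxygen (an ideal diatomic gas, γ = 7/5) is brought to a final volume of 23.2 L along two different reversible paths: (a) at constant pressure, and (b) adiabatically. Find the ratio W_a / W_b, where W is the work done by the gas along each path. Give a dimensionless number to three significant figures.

Path (a) isobaric: W = P₁(V₂ − V₁) → W_a/(P₁V₁) = 0.871.
Path (b) adiabatic: W = P₁V₁(1 − (V₁/V₂)^(γ−1))/(γ−1) → W_b/(P₁V₁) = 0.5541.
W_a / W_b = 0.871 / 0.5541 = 1.572.

W_a / W_b ≈ 1.57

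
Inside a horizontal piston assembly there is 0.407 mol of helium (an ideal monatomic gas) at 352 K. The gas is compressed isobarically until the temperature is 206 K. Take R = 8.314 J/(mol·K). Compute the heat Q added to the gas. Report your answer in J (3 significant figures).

Isobaric: W = nRΔT = (0.407)(8.314)(-146) = -494 J.
ΔU = nCᵥΔT with Cᵥ = 3R/2: ΔU = (0.407)(12.47)(-146) = -741.1 J.
Q = ΔU + W = -741.1 − 494 = -1235 J.

Q ≈ -1240 J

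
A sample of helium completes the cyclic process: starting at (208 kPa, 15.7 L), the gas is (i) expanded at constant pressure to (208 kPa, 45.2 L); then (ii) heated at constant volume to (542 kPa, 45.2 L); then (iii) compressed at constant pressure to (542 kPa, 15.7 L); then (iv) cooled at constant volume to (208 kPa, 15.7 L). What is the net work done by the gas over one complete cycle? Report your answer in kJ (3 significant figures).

Constant-volume legs do no work.
W(i) = (208)(45.2 − 15.7) = 6136 J; W(iii) = (542)(15.7 − 45.2) = -15989 J.
W_net = 6136 − 15989 = -9853 J (the counter-clockwise enclosed area).

W_net ≈ -9.85 kJ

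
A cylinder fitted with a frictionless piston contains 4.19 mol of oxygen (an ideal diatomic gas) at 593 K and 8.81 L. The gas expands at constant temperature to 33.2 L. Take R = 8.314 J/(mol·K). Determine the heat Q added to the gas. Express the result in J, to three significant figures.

Q ≈ 27400 J

Isothermal ⇒ ΔU = 0, so Q = W = nRT ln(V₂/V₁).
Q = (4.19)(8.314)(593) ln(33.2/8.81) = 20658 × 1.327 = 27406 J.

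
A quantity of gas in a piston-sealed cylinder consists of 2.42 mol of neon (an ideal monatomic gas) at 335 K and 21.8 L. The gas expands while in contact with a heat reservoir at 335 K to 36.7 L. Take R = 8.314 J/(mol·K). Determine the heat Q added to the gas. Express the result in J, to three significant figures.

Q ≈ 3510 J

Isothermal ⇒ ΔU = 0, so Q = W = nRT ln(V₂/V₁).
Q = (2.42)(8.314)(335) ln(36.7/21.8) = 6740 × 0.5209 = 3511 J.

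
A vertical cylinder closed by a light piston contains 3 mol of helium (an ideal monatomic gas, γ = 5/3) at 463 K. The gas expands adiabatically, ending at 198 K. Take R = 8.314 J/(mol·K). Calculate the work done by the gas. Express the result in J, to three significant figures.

W ≈ 9910 J

Adiabatic ⇒ Q = 0, so W_by = −ΔU = nCᵥ(T₁ − T₂).
Cᵥ = 3R/2 = 12.47 J/(mol·K).
W = (3)(12.47)(463 − 198) = 9914 J.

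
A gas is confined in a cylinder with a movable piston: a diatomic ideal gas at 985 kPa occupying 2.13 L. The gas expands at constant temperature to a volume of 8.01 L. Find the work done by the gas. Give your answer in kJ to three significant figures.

W ≈ 2.78 kJ

Isothermal: W = nRT ln(V₂/V₁) = P₁V₁ ln(V₂/V₁).
P₁V₁ = (985 kPa)(2.13 L) = 2098 J.
W = 2098 × ln(8.01/2.13) = 2098 × 1.325
W_by_gas = 2779 J.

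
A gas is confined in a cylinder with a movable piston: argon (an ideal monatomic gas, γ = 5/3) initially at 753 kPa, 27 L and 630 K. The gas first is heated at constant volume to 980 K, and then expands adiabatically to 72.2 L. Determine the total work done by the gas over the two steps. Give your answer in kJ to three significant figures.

Step 1 (isochoric): W = 0 (constant volume).
After step 1: P = 1171 kPa (V unchanged).
Step 2 (adiabatic): W = (P₁V₁ − P₂V₂)/(γ−1) = (31626 − 16416)/0.667 = 22815 J.
W_total = 0 + 22815 = 22815 J.

W_total ≈ 22.8 kJ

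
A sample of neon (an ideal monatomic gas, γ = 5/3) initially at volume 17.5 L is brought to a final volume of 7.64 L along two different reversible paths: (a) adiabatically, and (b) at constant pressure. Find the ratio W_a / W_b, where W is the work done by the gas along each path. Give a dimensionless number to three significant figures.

Path (a) adiabatic: W = P₁V₁(1 − (V₁/V₂)^(γ−1))/(γ−1) → W_a/(P₁V₁) = -1.106.
Path (b) isobaric: W = P₁(V₂ − V₁) → W_b/(P₁V₁) = -0.5634.
W_a / W_b = -1.106 / -0.5634 = 1.964.

W_a / W_b ≈ 1.96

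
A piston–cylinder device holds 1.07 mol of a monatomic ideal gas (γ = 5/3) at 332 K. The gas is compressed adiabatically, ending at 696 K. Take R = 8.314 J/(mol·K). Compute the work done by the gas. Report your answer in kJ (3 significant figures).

W ≈ -4.86 kJ

Adiabatic ⇒ Q = 0, so W_by = −ΔU = nCᵥ(T₁ − T₂).
Cᵥ = 3R/2 = 12.47 J/(mol·K).
W = (1.07)(12.47)(332 − 696) = -4857 J.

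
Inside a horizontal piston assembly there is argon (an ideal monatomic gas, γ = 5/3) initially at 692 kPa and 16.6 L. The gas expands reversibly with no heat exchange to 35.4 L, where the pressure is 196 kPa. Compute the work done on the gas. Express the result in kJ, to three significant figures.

Adiabatic: W = (P₁V₁ − P₂V₂)/(γ − 1) with γ = 5/3.
P₁V₁ = 11487 J, P₂V₂ = 6938 J.
W = (11487 − 6938) / 0.6667 = 6823 J.
Work on gas = −W_by = -6823 J.

W ≈ -6.82 kJ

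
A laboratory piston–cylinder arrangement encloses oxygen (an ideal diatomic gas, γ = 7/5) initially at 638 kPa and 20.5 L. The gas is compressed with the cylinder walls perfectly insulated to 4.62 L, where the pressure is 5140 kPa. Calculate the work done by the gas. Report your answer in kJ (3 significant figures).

Adiabatic: W = (P₁V₁ − P₂V₂)/(γ − 1) with γ = 7/5.
P₁V₁ = 13079 J, P₂V₂ = 23747 J.
W = (13079 − 23747) / 0.4 = -26670 J.

W ≈ -26.7 kJ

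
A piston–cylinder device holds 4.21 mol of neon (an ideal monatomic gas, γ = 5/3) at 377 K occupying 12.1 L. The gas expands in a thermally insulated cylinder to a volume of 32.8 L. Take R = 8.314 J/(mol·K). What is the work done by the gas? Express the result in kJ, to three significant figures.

Adiabatic: TV^(γ−1) = const with γ = 5/3.
T₂ = T₁ (V₁/V₂)^(γ−1) = 377 × (12.1/32.8)^0.667 = 377 × 0.5144 = 193.9 K.
W_by = nCᵥ(T₁ − T₂) = (4.21)(12.47)(377 − 193.9) = 9612 J.

W ≈ 9.61 kJ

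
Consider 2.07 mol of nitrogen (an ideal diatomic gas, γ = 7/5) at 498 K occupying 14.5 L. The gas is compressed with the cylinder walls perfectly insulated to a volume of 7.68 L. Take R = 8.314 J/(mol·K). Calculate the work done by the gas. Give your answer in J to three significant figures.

W ≈ -6200 J

Adiabatic: TV^(γ−1) = const with γ = 7/5.
T₂ = T₁ (V₁/V₂)^(γ−1) = 498 × (14.5/7.68)^0.4 = 498 × 1.289 = 642.1 K.
W_by = nCᵥ(T₁ − T₂) = (2.07)(20.79)(498 − 642.1) = -6202 J.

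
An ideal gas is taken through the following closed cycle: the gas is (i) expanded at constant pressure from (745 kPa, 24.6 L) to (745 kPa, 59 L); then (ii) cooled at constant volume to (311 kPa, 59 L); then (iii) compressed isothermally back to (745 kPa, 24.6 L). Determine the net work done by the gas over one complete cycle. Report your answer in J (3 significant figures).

W_net ≈ 9580 J

Leg (i): W = PΔV = (745)(59 − 24.6) = 25628 J.
Leg (ii): W = 0.
Leg (iii): W = PᵢVᵢ ln(V_f/Vᵢ) = (18349) ln(24.6/59) = -16052 J.
W_net = 25628 − 16052 = 9576 J.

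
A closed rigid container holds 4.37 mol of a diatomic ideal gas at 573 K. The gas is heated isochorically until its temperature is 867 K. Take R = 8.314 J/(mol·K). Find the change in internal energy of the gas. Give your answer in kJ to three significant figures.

ΔU ≈ 26.7 kJ

Constant volume ⇒ W = 0, so Q = ΔU = nCᵥΔT with Cᵥ = 5R/2 = 20.79 J/(mol·K).
ΔU = (4.37)(20.79)(867 − 573) = 26704 J.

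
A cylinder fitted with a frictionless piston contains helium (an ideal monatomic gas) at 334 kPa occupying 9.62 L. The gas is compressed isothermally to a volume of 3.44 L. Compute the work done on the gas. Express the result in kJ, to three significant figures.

W ≈ 3.30 kJ

Isothermal: W = nRT ln(V₂/V₁) = P₁V₁ ln(V₂/V₁).
P₁V₁ = (334 kPa)(9.62 L) = 3213 J.
W = 3213 × ln(3.44/9.62) = 3213 × -1.028
W_by_gas = -3304 J; work on gas = −W_by = 3304 J.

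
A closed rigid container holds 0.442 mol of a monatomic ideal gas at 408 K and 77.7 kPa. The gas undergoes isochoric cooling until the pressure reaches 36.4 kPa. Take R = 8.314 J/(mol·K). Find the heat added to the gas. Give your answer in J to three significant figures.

Constant volume ⇒ W = 0, so Q = ΔU = nCᵥΔT with Cᵥ = 3R/2 = 12.47 J/(mol·K).
At constant V, T₂/T₁ = P₂/P₁ ⇒ ΔT = T₁(P₂/P₁ − 1) = 408·(36.4/77.7 − 1) = -216.9 K.
ΔU = (0.442)(12.47)(-216.9) = -1195 J.

Q ≈ -1200 J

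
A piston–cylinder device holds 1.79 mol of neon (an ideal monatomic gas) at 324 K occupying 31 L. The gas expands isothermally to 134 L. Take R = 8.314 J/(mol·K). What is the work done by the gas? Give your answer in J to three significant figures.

Isothermal: W = nRT ln(V₂/V₁).
W = (1.79)(8.314)(324) × ln(134/31)
  = 4822 × 1.464
W_by_gas = 7058 J.

W ≈ 7060 J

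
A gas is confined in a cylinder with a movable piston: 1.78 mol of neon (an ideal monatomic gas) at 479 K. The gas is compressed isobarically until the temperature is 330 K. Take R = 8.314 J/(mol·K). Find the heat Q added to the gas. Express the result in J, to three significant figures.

Q ≈ -5510 J

Isobaric: W = nRΔT = (1.78)(8.314)(-149) = -2205 J.
ΔU = nCᵥΔT with Cᵥ = 3R/2: ΔU = (1.78)(12.47)(-149) = -3308 J.
Q = ΔU + W = -3308 − 2205 = -5513 J.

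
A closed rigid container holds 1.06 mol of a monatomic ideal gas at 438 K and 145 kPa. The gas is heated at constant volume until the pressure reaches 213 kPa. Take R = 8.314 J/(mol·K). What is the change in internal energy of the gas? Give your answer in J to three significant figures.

ΔU ≈ 2720 J

Constant volume ⇒ W = 0, so Q = ΔU = nCᵥΔT with Cᵥ = 3R/2 = 12.47 J/(mol·K).
At constant V, T₂/T₁ = P₂/P₁ ⇒ ΔT = T₁(P₂/P₁ − 1) = 438·(213/145 − 1) = 205.4 K.
ΔU = (1.06)(12.47)(205.4) = 2715 J.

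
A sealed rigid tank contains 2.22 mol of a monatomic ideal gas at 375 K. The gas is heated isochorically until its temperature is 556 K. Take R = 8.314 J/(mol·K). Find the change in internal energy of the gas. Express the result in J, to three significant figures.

Constant volume ⇒ W = 0, so Q = ΔU = nCᵥΔT with Cᵥ = 3R/2 = 12.47 J/(mol·K).
ΔU = (2.22)(12.47)(556 − 375) = 5011 J.

ΔU ≈ 5010 J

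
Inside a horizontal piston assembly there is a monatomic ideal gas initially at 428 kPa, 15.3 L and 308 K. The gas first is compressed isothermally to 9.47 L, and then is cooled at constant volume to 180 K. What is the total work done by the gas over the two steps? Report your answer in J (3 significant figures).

Step 1 (isothermal): W = P₁V₁ ln(V₂/V₁) = (6548) ln(9.47/15.3) = -3141 J.
Step 2 (isochoric): W = 0 (constant volume).
W_total = -3141 + 0 = -3141 J.

W_total ≈ -3140 J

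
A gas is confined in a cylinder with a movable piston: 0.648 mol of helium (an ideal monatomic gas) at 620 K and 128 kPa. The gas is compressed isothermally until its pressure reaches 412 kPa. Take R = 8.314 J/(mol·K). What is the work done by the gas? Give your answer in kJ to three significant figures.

Isothermal process: W = nRT ln(V₂/V₁) = nRT ln(P₁/P₂).
W = (0.648)(8.314)(620) × ln(128/412)
  = 3340 × ln(0.3107) = 3340 × -1.169
W_by_gas = -3905 J.

W ≈ -3.90 kJ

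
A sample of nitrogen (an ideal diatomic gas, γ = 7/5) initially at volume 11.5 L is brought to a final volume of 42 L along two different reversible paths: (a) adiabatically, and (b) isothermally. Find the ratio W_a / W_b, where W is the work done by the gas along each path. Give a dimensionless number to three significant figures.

Path (a) adiabatic: W = P₁V₁(1 − (V₁/V₂)^(γ−1))/(γ−1) → W_a/(P₁V₁) = 1.011.
Path (b) isothermal: W = P₁V₁ ln(V₂/V₁) → W_b/(P₁V₁) = 1.295.
W_a / W_b = 1.011 / 1.295 = 0.7804.

W_a / W_b ≈ 0.780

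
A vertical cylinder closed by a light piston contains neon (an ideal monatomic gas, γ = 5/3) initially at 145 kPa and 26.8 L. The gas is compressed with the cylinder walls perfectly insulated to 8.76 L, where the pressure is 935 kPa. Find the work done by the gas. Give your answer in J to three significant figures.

Adiabatic: W = (P₁V₁ − P₂V₂)/(γ − 1) with γ = 5/3.
P₁V₁ = 3886 J, P₂V₂ = 8191 J.
W = (3886 − 8191) / 0.6667 = -6457 J.

W ≈ -6460 J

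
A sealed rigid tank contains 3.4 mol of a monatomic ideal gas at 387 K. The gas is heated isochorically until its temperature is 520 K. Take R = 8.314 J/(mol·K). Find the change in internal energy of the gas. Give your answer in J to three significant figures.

ΔU ≈ 5640 J

Constant volume ⇒ W = 0, so Q = ΔU = nCᵥΔT with Cᵥ = 3R/2 = 12.47 J/(mol·K).
ΔU = (3.4)(12.47)(520 − 387) = 5639 J.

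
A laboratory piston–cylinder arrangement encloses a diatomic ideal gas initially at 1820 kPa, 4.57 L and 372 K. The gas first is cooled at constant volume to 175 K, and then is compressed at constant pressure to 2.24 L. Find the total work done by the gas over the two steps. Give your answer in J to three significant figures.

W_total ≈ -1990 J

Step 1 (isochoric): W = 0 (constant volume).
After step 1: P = 856.2 kPa (V unchanged).
Step 2 (isobaric): W = PΔV = (856.2 kPa)(2.24 − 4.57 L) = -1995 J.
W_total = 0 − 1995 = -1995 J.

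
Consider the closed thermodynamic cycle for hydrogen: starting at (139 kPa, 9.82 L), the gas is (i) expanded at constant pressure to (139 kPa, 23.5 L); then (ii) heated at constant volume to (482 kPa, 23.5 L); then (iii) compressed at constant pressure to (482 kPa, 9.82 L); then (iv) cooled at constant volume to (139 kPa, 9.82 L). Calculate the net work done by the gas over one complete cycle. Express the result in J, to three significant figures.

Constant-volume legs do no work.
W(i) = (139)(23.5 − 9.82) = 1902 J; W(iii) = (482)(9.82 − 23.5) = -6594 J.
W_net = 1902 − 6594 = -4692 J (the counter-clockwise enclosed area).

W_net ≈ -4690 J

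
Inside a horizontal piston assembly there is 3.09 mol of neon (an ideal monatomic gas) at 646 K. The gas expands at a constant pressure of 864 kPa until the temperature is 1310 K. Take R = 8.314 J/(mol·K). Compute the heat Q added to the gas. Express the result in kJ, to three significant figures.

Isobaric: W = nRΔT = (3.09)(8.314)(664) = 17058 J.
ΔU = nCᵥΔT with Cᵥ = 3R/2: ΔU = (3.09)(12.47)(664) = 25587 J.
Q = ΔU + W = 25587 + 17058 = 42646 J.

Q ≈ 42.6 kJ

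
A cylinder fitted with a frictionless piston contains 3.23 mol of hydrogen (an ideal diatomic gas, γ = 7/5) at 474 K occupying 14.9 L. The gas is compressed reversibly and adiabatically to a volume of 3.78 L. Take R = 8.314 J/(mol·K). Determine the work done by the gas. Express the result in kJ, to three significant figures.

Adiabatic: TV^(γ−1) = const with γ = 7/5.
T₂ = T₁ (V₁/V₂)^(γ−1) = 474 × (14.9/3.78)^0.4 = 474 × 1.731 = 820.5 K.
W_by = nCᵥ(T₁ − T₂) = (3.23)(20.79)(474 − 820.5) = -23260 J.

W ≈ -23.3 kJ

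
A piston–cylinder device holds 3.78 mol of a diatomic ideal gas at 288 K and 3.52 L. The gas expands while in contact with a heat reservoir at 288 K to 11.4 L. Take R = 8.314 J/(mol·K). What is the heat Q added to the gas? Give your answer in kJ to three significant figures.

Q ≈ 10.6 kJ

Isothermal ⇒ ΔU = 0, so Q = W = nRT ln(V₂/V₁).
Q = (3.78)(8.314)(288) ln(11.4/3.52) = 9051 × 1.175 = 10636 J.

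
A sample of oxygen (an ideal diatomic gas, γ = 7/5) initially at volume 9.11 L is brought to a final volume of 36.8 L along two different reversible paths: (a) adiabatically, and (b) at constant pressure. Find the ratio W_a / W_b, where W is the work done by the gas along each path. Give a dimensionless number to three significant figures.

Path (a) adiabatic: W = P₁V₁(1 − (V₁/V₂)^(γ−1))/(γ−1) → W_a/(P₁V₁) = 1.07.
Path (b) isobaric: W = P₁(V₂ − V₁) → W_b/(P₁V₁) = 3.04.
W_a / W_b = 1.07 / 3.04 = 0.352.

W_a / W_b ≈ 0.352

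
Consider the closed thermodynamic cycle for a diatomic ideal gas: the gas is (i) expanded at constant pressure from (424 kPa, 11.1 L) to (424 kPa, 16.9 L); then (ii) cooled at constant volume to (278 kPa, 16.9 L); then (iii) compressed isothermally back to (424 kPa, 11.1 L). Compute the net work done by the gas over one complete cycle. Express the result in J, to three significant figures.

W_net ≈ 484 J

Leg (i): W = PΔV = (424)(16.9 − 11.1) = 2459 J.
Leg (ii): W = 0.
Leg (iii): W = PᵢVᵢ ln(V_f/Vᵢ) = (4698) ln(11.1/16.9) = -1975 J.
W_net = 2459 − 1975 = 484.2 J.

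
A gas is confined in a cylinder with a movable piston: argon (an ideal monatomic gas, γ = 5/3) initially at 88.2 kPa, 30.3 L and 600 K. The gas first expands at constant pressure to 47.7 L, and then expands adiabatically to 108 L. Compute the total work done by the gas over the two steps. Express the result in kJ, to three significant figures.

W_total ≈ 4.19 kJ

Step 1 (isobaric): W = PΔV = (88.2 kPa)(47.7 − 30.3 L) = 1535 J.
After step 1: P = 88.2 kPa, V = 47.7 L, T = 944.6 K.
Step 2 (adiabatic): W = (P₁V₁ − P₂V₂)/(γ−1) = (4207 − 2440)/0.667 = 2651 J.
W_total = 1535 + 2651 = 4185 J.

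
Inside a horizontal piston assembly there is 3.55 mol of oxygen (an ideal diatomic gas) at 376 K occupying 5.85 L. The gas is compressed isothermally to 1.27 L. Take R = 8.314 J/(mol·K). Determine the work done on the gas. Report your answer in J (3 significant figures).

W ≈ 17000 J

Isothermal: W = nRT ln(V₂/V₁).
W = (3.55)(8.314)(376) × ln(1.27/5.85)
  = 11098 × -1.527
W_by_gas = -16951 J; work on gas = −W_by = 16951 J.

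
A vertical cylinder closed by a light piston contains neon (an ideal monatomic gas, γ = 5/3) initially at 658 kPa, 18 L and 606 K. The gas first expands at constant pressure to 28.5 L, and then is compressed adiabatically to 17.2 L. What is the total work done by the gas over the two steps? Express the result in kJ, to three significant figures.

W_total ≈ -4.35 kJ

Step 1 (isobaric): W = PΔV = (658 kPa)(28.5 − 18 L) = 6909 J.
After step 1: P = 658 kPa, V = 28.5 L, T = 959.5 K.
Step 2 (adiabatic): W = (P₁V₁ − P₂V₂)/(γ−1) = (18753 − 26259)/0.667 = -11259 J.
W_total = 6909 − 11259 = -4350 J.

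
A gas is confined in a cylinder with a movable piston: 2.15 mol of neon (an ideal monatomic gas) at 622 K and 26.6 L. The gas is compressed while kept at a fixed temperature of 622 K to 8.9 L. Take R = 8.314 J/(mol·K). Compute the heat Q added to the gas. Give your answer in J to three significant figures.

Isothermal ⇒ ΔU = 0, so Q = W = nRT ln(V₂/V₁).
Q = (2.15)(8.314)(622) ln(8.9/26.6) = 11118 × -1.095 = -12173 J.

Q ≈ -12200 J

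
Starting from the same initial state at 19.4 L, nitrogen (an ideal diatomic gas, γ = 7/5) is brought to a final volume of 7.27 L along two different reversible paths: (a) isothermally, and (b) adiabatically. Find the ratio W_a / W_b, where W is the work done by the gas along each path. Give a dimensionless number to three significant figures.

W_a / W_b ≈ 0.817

Path (a) isothermal: W = P₁V₁ ln(V₂/V₁) → W_a/(P₁V₁) = -0.9815.
Path (b) adiabatic: W = P₁V₁(1 − (V₁/V₂)^(γ−1))/(γ−1) → W_b/(P₁V₁) = -1.202.
W_a / W_b = -0.9815 / -1.202 = 0.8165.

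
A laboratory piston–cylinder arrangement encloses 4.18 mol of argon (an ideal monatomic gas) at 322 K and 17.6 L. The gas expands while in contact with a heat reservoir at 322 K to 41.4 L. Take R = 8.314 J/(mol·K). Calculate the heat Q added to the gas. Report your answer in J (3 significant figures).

Isothermal ⇒ ΔU = 0, so Q = W = nRT ln(V₂/V₁).
Q = (4.18)(8.314)(322) ln(41.4/17.6) = 11190 × 0.8554 = 9572 J.

Q ≈ 9570 J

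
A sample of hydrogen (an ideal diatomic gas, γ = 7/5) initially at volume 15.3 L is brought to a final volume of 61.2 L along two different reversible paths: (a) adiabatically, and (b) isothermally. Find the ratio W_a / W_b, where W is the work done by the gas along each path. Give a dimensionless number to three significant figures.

Path (a) adiabatic: W = P₁V₁(1 − (V₁/V₂)^(γ−1))/(γ−1) → W_a/(P₁V₁) = 1.064.
Path (b) isothermal: W = P₁V₁ ln(V₂/V₁) → W_b/(P₁V₁) = 1.386.
W_a / W_b = 1.064 / 1.386 = 0.7676.

W_a / W_b ≈ 0.768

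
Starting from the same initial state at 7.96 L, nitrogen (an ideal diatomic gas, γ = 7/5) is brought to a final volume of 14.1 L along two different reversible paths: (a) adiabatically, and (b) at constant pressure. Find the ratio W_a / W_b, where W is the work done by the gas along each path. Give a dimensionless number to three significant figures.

Path (a) adiabatic: W = P₁V₁(1 − (V₁/V₂)^(γ−1))/(γ−1) → W_a/(P₁V₁) = 0.5111.
Path (b) isobaric: W = P₁(V₂ − V₁) → W_b/(P₁V₁) = 0.7714.
W_a / W_b = 0.5111 / 0.7714 = 0.6626.

W_a / W_b ≈ 0.663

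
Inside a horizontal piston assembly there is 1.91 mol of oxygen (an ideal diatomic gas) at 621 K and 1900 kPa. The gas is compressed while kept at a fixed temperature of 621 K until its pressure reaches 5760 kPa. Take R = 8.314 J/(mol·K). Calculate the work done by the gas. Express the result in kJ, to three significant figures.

W ≈ -10.9 kJ

Isothermal process: W = nRT ln(V₂/V₁) = nRT ln(P₁/P₂).
W = (1.91)(8.314)(621) × ln(1900/5760)
  = 9861 × ln(0.3299) = 9861 × -1.109
W_by_gas = -10937 J.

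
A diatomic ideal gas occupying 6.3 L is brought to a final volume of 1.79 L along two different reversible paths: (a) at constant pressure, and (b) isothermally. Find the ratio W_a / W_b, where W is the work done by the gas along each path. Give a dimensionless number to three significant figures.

W_a / W_b ≈ 0.569

Path (a) isobaric: W = P₁(V₂ − V₁) → W_a/(P₁V₁) = -0.7159.
Path (b) isothermal: W = P₁V₁ ln(V₂/V₁) → W_b/(P₁V₁) = -1.258.
W_a / W_b = -0.7159 / -1.258 = 0.5689.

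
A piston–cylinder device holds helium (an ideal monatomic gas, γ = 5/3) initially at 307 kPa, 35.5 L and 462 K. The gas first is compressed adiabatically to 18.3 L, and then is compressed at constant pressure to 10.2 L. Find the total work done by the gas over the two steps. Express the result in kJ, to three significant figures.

Step 1 (adiabatic): W = (P₁V₁ − P₂V₂)/(γ−1) = (10898 − 16952)/0.667 = -9080 J.
After step 1: P = 926.3 kPa, V = 18.3 L, T = 718.6 K.
Step 2 (isobaric): W = PΔV = (926.3 kPa)(10.2 − 18.3 L) = -7503 J.
W_total = -9080 − 7503 = -16583 J.

W_total ≈ -16.6 kJ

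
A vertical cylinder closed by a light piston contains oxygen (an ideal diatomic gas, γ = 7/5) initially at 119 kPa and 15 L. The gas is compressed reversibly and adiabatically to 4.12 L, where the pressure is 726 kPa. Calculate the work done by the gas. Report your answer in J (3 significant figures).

Adiabatic: W = (P₁V₁ − P₂V₂)/(γ − 1) with γ = 7/5.
P₁V₁ = 1785 J, P₂V₂ = 2991 J.
W = (1785 − 2991) / 0.4 = -3015 J.

W ≈ -3020 J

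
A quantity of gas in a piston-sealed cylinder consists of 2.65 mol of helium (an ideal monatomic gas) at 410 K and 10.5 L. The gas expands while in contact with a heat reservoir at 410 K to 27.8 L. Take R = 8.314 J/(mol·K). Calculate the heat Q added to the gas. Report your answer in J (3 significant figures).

Isothermal ⇒ ΔU = 0, so Q = W = nRT ln(V₂/V₁).
Q = (2.65)(8.314)(410) ln(27.8/10.5) = 9033 × 0.9737 = 8795 J.

Q ≈ 8800 J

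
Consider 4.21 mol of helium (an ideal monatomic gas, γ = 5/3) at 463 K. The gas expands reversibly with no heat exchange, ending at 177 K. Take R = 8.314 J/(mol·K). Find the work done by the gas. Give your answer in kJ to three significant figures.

Adiabatic ⇒ Q = 0, so W_by = −ΔU = nCᵥ(T₁ − T₂).
Cᵥ = 3R/2 = 12.47 J/(mol·K).
W = (4.21)(12.47)(463 − 177) = 15016 J.

W ≈ 15.0 kJ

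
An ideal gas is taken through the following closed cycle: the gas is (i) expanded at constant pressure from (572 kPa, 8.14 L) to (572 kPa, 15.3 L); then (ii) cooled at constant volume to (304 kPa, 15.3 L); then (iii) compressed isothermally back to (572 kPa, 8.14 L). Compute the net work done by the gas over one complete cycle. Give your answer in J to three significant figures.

Leg (i): W = PΔV = (572)(15.3 − 8.14) = 4096 J.
Leg (ii): W = 0.
Leg (iii): W = PᵢVᵢ ln(V_f/Vᵢ) = (4651) ln(8.14/15.3) = -2935 J.
W_net = 4096 − 2935 = 1160 J.

W_net ≈ 1160 J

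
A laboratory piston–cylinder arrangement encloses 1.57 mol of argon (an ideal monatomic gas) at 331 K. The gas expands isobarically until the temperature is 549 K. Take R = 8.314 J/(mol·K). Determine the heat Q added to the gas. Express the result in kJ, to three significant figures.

Q ≈ 7.11 kJ

Isobaric: W = nRΔT = (1.57)(8.314)(218) = 2846 J.
ΔU = nCᵥΔT with Cᵥ = 3R/2: ΔU = (1.57)(12.47)(218) = 4268 J.
Q = ΔU + W = 4268 + 2846 = 7114 J.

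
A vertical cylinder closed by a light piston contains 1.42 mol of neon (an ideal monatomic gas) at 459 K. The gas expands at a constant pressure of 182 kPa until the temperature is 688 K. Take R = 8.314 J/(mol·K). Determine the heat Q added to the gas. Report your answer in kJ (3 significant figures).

Isobaric: W = nRΔT = (1.42)(8.314)(229) = 2704 J.
ΔU = nCᵥΔT with Cᵥ = 3R/2: ΔU = (1.42)(12.47)(229) = 4055 J.
Q = ΔU + W = 4055 + 2704 = 6759 J.

Q ≈ 6.76 kJ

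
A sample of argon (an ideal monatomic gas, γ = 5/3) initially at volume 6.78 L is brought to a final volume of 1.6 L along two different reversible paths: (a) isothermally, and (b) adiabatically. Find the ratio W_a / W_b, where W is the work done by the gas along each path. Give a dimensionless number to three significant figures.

Path (a) isothermal: W = P₁V₁ ln(V₂/V₁) → W_a/(P₁V₁) = -1.444.
Path (b) adiabatic: W = P₁V₁(1 − (V₁/V₂)^(γ−1))/(γ−1) → W_b/(P₁V₁) = -2.428.
W_a / W_b = -1.444 / -2.428 = 0.5947.

W_a / W_b ≈ 0.595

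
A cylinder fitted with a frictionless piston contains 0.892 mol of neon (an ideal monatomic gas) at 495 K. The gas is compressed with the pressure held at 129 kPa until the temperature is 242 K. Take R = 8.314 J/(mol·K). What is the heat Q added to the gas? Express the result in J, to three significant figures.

Q ≈ -4690 J

Isobaric: W = nRΔT = (0.892)(8.314)(-253) = -1876 J.
ΔU = nCᵥΔT with Cᵥ = 3R/2: ΔU = (0.892)(12.47)(-253) = -2814 J.
Q = ΔU + W = -2814 − 1876 = -4691 J.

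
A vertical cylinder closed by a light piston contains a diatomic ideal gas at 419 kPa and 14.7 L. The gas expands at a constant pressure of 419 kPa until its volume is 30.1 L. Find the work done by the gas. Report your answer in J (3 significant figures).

W ≈ 6450 J

Isobaric: W = P ΔV.
W = (419 kPa)(30.1 − 14.7 L) = (419)(15.4) = 6453 J.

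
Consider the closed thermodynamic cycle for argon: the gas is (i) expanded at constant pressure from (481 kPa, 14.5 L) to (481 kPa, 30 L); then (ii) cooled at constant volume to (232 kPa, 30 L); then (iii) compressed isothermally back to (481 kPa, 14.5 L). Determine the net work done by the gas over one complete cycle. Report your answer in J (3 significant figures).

Leg (i): W = PΔV = (481)(30 − 14.5) = 7456 J.
Leg (ii): W = 0.
Leg (iii): W = PᵢVᵢ ln(V_f/Vᵢ) = (6960) ln(14.5/30) = -5060 J.
W_net = 7456 − 5060 = 2395 J.

W_net ≈ 2400 J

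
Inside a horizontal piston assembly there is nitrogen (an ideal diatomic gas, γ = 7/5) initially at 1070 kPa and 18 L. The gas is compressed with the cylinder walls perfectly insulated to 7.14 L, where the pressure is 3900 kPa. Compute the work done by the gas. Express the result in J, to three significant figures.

Adiabatic: W = (P₁V₁ − P₂V₂)/(γ − 1) with γ = 7/5.
P₁V₁ = 19260 J, P₂V₂ = 27846 J.
W = (19260 − 27846) / 0.4 = -21465 J.

W ≈ -21500 J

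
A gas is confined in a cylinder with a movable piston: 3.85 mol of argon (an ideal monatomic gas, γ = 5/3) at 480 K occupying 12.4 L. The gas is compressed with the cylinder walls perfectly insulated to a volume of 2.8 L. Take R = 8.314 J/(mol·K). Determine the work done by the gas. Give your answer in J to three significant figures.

Adiabatic: TV^(γ−1) = const with γ = 5/3.
T₂ = T₁ (V₁/V₂)^(γ−1) = 480 × (12.4/2.8)^0.667 = 480 × 2.697 = 1294 K.
W_by = nCᵥ(T₁ − T₂) = (3.85)(12.47)(480 − 1294) = -39104 J.

W ≈ -39100 J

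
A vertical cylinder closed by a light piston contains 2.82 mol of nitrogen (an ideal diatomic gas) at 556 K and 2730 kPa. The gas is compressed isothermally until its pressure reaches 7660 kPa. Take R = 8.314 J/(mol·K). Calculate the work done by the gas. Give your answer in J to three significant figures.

W ≈ -13400 J

Isothermal process: W = nRT ln(V₂/V₁) = nRT ln(P₁/P₂).
W = (2.82)(8.314)(556) × ln(2730/7660)
  = 13036 × ln(0.3564) = 13036 × -1.032
W_by_gas = -13449 J.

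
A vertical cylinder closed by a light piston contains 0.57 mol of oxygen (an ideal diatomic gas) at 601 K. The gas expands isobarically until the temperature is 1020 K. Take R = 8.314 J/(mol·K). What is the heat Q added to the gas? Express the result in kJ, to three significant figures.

Isobaric: W = nRΔT = (0.57)(8.314)(419) = 1986 J.
ΔU = nCᵥΔT with Cᵥ = 5R/2: ΔU = (0.57)(20.79)(419) = 4964 J.
Q = ΔU + W = 4964 + 1986 = 6950 J.

Q ≈ 6.95 kJ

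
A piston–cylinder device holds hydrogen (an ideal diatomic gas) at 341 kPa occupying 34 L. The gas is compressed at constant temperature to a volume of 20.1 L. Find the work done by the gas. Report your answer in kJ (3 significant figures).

W ≈ -6.09 kJ

Isothermal: W = nRT ln(V₂/V₁) = P₁V₁ ln(V₂/V₁).
P₁V₁ = (341 kPa)(34 L) = 11594 J.
W = 11594 × ln(20.1/34) = 11594 × -0.5256
W_by_gas = -6094 J.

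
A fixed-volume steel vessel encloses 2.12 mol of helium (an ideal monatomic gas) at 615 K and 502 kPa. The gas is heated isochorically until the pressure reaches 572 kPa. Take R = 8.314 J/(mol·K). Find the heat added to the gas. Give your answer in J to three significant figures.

Constant volume ⇒ W = 0, so Q = ΔU = nCᵥΔT with Cᵥ = 3R/2 = 12.47 J/(mol·K).
At constant V, T₂/T₁ = P₂/P₁ ⇒ ΔT = T₁(P₂/P₁ − 1) = 615·(572/502 − 1) = 85.76 K.
ΔU = (2.12)(12.47)(85.76) = 2267 J.

Q ≈ 2270 J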